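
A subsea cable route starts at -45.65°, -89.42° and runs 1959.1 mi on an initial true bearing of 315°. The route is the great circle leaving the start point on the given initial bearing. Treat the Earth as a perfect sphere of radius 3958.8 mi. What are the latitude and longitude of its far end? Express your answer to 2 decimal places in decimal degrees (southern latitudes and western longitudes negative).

latitude -23.24°, longitude -110.86°

Central angle δ = d/R = 0.494872 rad.
Start latitude φ₁ = -0.796743 rad; initial bearing θ = 5.497787 rad.
sin φ₂ = sin φ₁ cos δ + cos φ₁ sin δ cos θ = (-0.715083)(0.880029) + (0.699040)(0.474919)(0.707107) = -0.394544
φ₂ = asin(-0.394544) = -0.405571 rad = -23.24°.
Then Δλ = atan2(-0.234750, 0.597898) = -0.374134 rad, from sin θ sin δ cos φ₁ over cos δ − sin φ₁ sin φ₂.
λ₂ = λ₁ + Δλ = -110.86°.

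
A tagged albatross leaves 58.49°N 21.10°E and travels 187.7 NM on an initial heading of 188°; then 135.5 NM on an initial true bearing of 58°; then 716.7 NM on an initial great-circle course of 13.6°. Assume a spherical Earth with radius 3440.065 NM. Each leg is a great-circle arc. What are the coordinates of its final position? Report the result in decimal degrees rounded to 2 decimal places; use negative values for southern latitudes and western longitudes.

Apply the spherical direct solution leg by leg, carrying full precision between legs.
Leg 1: from (58.49°, 21.10°), δ = 187.7/3440.065 = 0.054563 rad, θ = 188° → φ = 55.39°, λ = 20.33°.
Leg 2: from (55.39°, 20.33°), δ = 135.5/3440.065 = 0.039389 rad, θ = 58° → φ = 56.54°, λ = 23.81°.
Leg 3: from (56.54°, 23.81°), δ = 716.7/3440.065 = 0.208339 rad, θ = 13.6° → φ = 67.98°, λ = 31.26°.

latitude 67.98°, longitude 31.26°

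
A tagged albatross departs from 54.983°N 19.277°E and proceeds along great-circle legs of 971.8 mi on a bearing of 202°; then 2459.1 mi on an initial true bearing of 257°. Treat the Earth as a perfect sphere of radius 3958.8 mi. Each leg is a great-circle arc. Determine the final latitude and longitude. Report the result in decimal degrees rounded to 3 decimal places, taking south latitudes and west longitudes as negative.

latitude 26.303°, longitude -26.966°

Apply the spherical direct solution leg by leg, carrying full precision between legs.
Leg 1: from (54.983°, 19.277°), δ = 971.8/3958.8 = 0.245478 rad, θ = 202° → φ = 41.693°, λ = 12.274°.
Leg 2: from (41.693°, 12.274°), δ = 2459.1/3958.8 = 0.621173 rad, θ = 257° → φ = 26.303°, λ = -26.966°.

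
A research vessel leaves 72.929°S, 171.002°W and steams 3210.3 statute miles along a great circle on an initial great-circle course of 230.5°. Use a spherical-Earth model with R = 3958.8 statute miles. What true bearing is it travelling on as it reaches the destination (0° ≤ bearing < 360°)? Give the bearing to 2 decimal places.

final bearing 338.13°

Central angle δ = d/R = 0.810928 rad.
With φ₁ = -72.929° = -1.272851 rad and θ = 230.5° = 4.022984 rad:
Destination latitude: φ₂ = arcsin( sin φ₁ cos δ + cos φ₁ sin δ cos θ ) = arcsin(-0.793840) = -52.546°.
Δλ = atan2( sin θ sin δ cos φ₁ , cos δ − sin φ₁ sin φ₂ ) = atan2(-0.164207, -0.070038) = -1.973956 rad = -113.099°.
λ₂ = -171.002° + -113.099° = -284.101°, normalized to (−180°, 180°] → 75.899°.
The forward bearing on arrival equals the back-azimuth from the destination plus 180°.
Back-azimuth from P₂ (-52.55°, 75.90°) to P₁ (-72.93°, -171.00°), with Δλ' = λ₁ − λ₂ = -246.90°: atan2( sin Δλ' cos φ₁ , cos φ₂ sin φ₁ − sin φ₂ cos φ₁ cos Δλ' ) = 158.13°.
Final bearing = (158.13° + 180°) mod 360° = 338.13°.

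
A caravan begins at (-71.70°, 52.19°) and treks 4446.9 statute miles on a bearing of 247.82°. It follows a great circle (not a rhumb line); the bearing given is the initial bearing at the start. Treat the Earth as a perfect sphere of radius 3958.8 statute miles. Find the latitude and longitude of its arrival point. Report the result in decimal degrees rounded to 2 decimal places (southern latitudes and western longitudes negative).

latitude -31.18°, longitude -50.45°

Central angle δ = d/R = 1.123295 rad.
With φ₁ = -71.70° = -1.251401 rad and θ = 247.82° = 4.325275 rad:
Destination latitude: φ₂ = arcsin( sin φ₁ cos δ + cos φ₁ sin δ cos θ ) = arcsin(-0.517695) = -31.18°.
Then Δλ = atan2(-0.262127, -0.058799) = -1.791458 rad, from sin θ sin δ cos φ₁ over cos δ − sin φ₁ sin φ₂.
λ₂ = λ₁ + Δλ = -50.45°.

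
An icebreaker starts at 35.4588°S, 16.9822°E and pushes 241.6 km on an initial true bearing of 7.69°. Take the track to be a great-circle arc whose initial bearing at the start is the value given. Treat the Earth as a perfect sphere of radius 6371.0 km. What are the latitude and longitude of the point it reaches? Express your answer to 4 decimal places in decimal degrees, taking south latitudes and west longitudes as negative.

The arc subtends δ = 241.6/6371 = 0.037922 rad at the centre.
Start latitude φ₁ = -0.618873 rad; initial bearing θ = 0.134216 rad.
sin φ₂ = sin φ₁ cos δ + cos φ₁ sin δ cos θ = (-0.580117)(0.999281) + (0.814533)(0.037913)(0.991007) = -0.549097
φ₂ = asin(-0.549097) = -0.581283 rad = -33.3051°.
For the longitude increment, Δλ = atan2( sin θ sin δ cos φ₁, cos δ − sin φ₁ sin φ₂ ) = atan2(0.004132, 0.680740) = 0.3478°.
Hence λ₂ = 16.9822° + 0.3478° = 17.3300°.

latitude -33.3051°, longitude 17.3300°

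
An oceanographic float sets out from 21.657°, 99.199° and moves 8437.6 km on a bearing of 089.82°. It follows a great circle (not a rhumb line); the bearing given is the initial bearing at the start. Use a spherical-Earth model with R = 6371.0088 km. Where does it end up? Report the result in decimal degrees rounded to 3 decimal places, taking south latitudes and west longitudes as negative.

latitude 5.328°, longitude 176.104°

Angular distance δ = d/R = 8437.6 / 6371.0088 = 1.324374 rad.
With φ₁ = 21.657° = 0.377986 rad and θ = 89.82° = 1.567655 rad:
Destination latitude: φ₂ = arcsin( sin φ₁ cos δ + cos φ₁ sin δ cos θ ) = arcsin(0.092856) = 5.328°.
For the longitude increment, Δλ = atan2( sin θ sin δ cos φ₁, cos δ − sin φ₁ sin φ₂ ) = atan2(0.901329, 0.209667) = 76.905°.
Hence λ₂ = 99.199° + 76.905° = 176.104°.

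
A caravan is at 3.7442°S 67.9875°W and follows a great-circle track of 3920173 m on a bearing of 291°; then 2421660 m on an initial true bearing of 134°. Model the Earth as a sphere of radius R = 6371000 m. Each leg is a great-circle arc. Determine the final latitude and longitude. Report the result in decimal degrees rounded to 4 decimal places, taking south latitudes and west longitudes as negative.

Apply the spherical direct solution leg by leg, carrying full precision between legs.
Leg 1: from (-3.7442°, -67.9875°), δ = 3920173/6371000 = 0.615315 rad, θ = 291° → φ = 8.8060°, λ = -101.0330°.
Leg 2: from (8.8060°, -101.0330°), δ = 2421660/6371000 = 0.380107 rad, θ = 134° → φ = -6.4613°, λ = -85.4523°.

latitude -6.4613°, longitude -85.4523°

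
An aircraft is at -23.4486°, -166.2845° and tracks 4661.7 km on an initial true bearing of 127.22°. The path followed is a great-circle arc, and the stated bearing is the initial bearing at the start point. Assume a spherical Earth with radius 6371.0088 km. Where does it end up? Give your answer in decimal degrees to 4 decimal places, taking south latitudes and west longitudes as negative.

latitude -41.8235°, longitude -120.7257°

δ = 4661.7/6371.0088 = 0.731705 rad (41.9236°).
Converting: φ₁ = -0.409255 rad, θ = 2.220408 rad.
Destination latitude: φ₂ = arcsin( sin φ₁ cos δ + cos φ₁ sin δ cos θ ) = arcsin(-0.666839) = -41.8235°.
Then Δλ = atan2(0.488114, 0.478684) = 0.795152 rad, from sin θ sin δ cos φ₁ over cos δ − sin φ₁ sin φ₂.
λ₂ = -166.2845° + 45.5588° = -120.7257°.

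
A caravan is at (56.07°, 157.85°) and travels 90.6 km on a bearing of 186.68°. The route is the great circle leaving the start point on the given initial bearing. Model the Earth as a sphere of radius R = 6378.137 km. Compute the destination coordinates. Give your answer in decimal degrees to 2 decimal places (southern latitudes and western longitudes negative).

δ = 90.6/6378.137 = 0.014205 rad (0.8139°).
With φ₁ = 56.07° = 0.978606 rad and θ = 186.68° = 3.258181 rad:
Applying the spherical law of cosines for sides, sin φ₂ = sin φ₁ cos δ + cos φ₁ sin δ cos θ = 0.821762, so φ₂ = 55.26°.
Δλ = atan2( sin θ sin δ cos φ₁ , cos δ − sin φ₁ sin φ₂ ) = atan2(-0.000922, 0.318067) = -0.002900 rad = -0.17°.
Hence λ₂ = 157.85° + -0.17° = 157.68°.

latitude 55.26°, longitude 157.68°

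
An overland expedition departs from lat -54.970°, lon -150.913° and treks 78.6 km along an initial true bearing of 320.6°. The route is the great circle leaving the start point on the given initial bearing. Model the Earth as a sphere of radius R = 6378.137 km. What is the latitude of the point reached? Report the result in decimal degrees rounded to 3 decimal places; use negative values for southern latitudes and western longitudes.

The arc subtends δ = 78.6/6378.137 = 0.012323 rad at the centre.
Start latitude φ₁ = -0.959407 rad; initial bearing θ = 5.595526 rad.
Destination latitude: φ₂ = arcsin( sin φ₁ cos δ + cos φ₁ sin δ cos θ ) = arcsin(-0.813324) = -54.422°.
Δλ = atan2( sin θ sin δ cos φ₁ , cos δ − sin φ₁ sin φ₂ ) = atan2(-0.004490, 0.333933) = -0.013444 rad = -0.770°.
Hence λ₂ = -150.913° + -0.770° = -151.683°.

latitude -54.422°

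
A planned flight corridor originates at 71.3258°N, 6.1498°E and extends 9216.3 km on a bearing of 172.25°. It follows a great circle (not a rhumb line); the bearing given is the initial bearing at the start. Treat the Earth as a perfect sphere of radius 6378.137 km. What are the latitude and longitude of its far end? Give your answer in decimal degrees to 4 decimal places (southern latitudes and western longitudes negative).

δ = 9216.3/6378.137 = 1.444983 rad (82.7914°).
Converting: φ₁ = 1.244870 rad, θ = 3.006330 rad.
Applying the spherical law of cosines for sides, sin φ₂ = sin φ₁ cos δ + cos φ₁ sin δ cos θ = -0.195879, so φ₂ = -11.2961°.
Δλ = atan2( sin θ sin δ cos φ₁ , cos δ − sin φ₁ sin φ₂ ) = atan2(0.042836, 0.311048) = 0.136855 rad = 7.8412°.
λ₂ = 6.1498° + 7.8412° = 13.9910°.

latitude -11.2961°, longitude 13.9910°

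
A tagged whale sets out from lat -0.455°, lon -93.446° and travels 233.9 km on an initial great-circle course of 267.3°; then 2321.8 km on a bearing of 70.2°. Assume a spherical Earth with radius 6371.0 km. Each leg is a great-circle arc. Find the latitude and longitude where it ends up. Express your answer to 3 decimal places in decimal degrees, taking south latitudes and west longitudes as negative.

Apply the spherical direct solution leg by leg, carrying full precision between legs.
Leg 1: from (-0.455°, -93.446°), δ = 233.9/6371 = 0.036713 rad, θ = 267.3° → φ = -0.554°, λ = -95.547°.
Leg 2: from (-0.554°, -95.547°), δ = 2321.8/6371 = 0.364433 rad, θ = 70.2° → φ = 6.413°, λ = -75.825°.

latitude 6.413°, longitude -75.825°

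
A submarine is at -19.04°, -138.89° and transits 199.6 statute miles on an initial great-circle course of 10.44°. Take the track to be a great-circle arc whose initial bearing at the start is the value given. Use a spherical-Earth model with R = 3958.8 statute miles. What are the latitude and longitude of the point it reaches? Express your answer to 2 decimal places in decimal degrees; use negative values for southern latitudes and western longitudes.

Angular distance δ = d/R = 199.6 / 3958.8 = 0.050419 rad.
Converting: φ₁ = -0.332311 rad, θ = 0.182212 rad.
Destination latitude: φ₂ = arcsin( sin φ₁ cos δ + cos φ₁ sin δ cos θ ) = arcsin(-0.278962) = -16.20°.
Then Δλ = atan2(0.008633, 0.907724) = 0.009510 rad, from sin θ sin δ cos φ₁ over cos δ − sin φ₁ sin φ₂.
λ₂ = -138.89° + 0.54° = -138.35°.

latitude -16.20°, longitude -138.35°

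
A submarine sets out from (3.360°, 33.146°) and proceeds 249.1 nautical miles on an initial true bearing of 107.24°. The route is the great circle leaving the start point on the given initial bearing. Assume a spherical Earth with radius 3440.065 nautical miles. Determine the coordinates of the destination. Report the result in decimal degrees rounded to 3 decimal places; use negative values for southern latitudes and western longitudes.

latitude 2.123°, longitude 37.111°

Central angle δ = d/R = 0.072411 rad.
Converting: φ₁ = 0.058643 rad, θ = 1.871691 rad.
Applying the spherical law of cosines for sides, sin φ₂ = sin φ₁ cos δ + cos φ₁ sin δ cos θ = 0.037051, so φ₂ = 2.123°.
For the longitude increment, Δλ = atan2( sin θ sin δ cos φ₁, cos δ − sin φ₁ sin φ₂ ) = atan2(0.068979, 0.995208) = 3.965°.
Hence λ₂ = 33.146° + 3.965° = 37.111°.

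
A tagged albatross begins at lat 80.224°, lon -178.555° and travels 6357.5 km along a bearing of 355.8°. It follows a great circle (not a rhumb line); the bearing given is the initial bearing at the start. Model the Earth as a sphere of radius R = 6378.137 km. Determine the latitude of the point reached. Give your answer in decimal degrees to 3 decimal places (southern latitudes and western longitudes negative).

The arc subtends δ = 6357.5/6378.137 = 0.996764 rad at the centre.
Converting: φ₁ = 1.400173 rad, θ = 6.209881 rad.
Applying the spherical law of cosines for sides, sin φ₂ = sin φ₁ cos δ + cos φ₁ sin δ cos θ = 0.677335, so φ₂ = 42.636°.
Δλ = atan2( sin θ sin δ cos φ₁ , cos δ − sin φ₁ sin φ₂ ) = atan2(-0.010442, -0.124478) = -3.057899 rad = -175.205°.
λ₂ = -178.555° + -175.205° = -353.760°, normalized to (−180°, 180°] → 6.240°.

latitude 42.636°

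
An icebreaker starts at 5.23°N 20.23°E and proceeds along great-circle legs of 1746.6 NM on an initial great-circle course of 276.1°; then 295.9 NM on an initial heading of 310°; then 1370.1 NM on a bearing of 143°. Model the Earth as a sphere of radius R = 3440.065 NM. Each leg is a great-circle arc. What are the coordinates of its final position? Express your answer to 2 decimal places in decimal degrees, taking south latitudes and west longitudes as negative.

Apply the spherical direct solution leg by leg, carrying full precision between legs.
Leg 1: from (5.23°, 20.23°), δ = 1746.6/3440.065 = 0.507723 rad, θ = 276.1° → φ = 7.53°, λ = -8.96°.
Leg 2: from (7.53°, -8.96°), δ = 295.9/3440.065 = 0.086016 rad, θ = 310° → φ = 10.68°, λ = -12.80°.
Leg 3: from (10.68°, -12.80°), δ = 1370.1/3440.065 = 0.398277 rad, θ = 143° → φ = -7.67°, λ = 0.83°.

latitude -7.67°, longitude 0.83°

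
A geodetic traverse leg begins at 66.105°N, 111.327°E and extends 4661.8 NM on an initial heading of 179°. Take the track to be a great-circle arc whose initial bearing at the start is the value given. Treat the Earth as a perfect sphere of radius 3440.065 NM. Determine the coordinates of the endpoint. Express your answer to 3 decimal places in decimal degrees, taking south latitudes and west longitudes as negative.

The arc subtends δ = 4661.8/3440.065 = 1.355149 rad at the centre.
Converting: φ₁ = 1.153750 rad, θ = 3.124139 rad.
sin φ₂ = sin φ₁ cos δ + cos φ₁ sin δ cos θ = (0.914289)(0.213980) + (0.405062)(0.976838)(-0.999848) = -0.199980
φ₂ = asin(-0.199980) = -0.201337 rad = -11.536°.
Then Δλ = atan2(0.006906, 0.396819) = 0.017401 rad, from sin θ sin δ cos φ₁ over cos δ − sin φ₁ sin φ₂.
Hence λ₂ = 111.327° + 0.997° = 112.324°.

latitude -11.536°, longitude 112.324°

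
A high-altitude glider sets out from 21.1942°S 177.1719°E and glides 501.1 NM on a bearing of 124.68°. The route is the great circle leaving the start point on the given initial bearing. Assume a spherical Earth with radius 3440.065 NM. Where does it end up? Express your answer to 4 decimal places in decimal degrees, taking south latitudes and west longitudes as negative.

latitude -25.7665°, longitude -175.2116°

Angular distance δ = d/R = 501.1 / 3440.065 = 0.145666 rad.
With φ₁ = -21.1942° = -0.369909 rad and θ = 124.68° = 2.176077 rad:
Destination latitude: φ₂ = arcsin( sin φ₁ cos δ + cos φ₁ sin δ cos θ ) = arcsin(-0.434705) = -25.7665°.
Then Δλ = atan2(0.111290, 0.832250) = 0.132934 rad, from sin θ sin δ cos φ₁ over cos δ − sin φ₁ sin φ₂.
λ₂ = 177.1719° + 7.6165° = 184.7884°, normalized to (−180°, 180°] → -175.2116°.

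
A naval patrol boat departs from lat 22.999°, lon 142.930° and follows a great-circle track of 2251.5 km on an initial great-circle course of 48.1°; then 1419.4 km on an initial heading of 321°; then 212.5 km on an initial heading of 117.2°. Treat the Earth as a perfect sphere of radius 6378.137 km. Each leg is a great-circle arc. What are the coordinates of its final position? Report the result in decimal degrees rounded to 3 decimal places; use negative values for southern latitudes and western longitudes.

latitude 43.908°, longitude 152.397°

Apply the spherical direct solution leg by leg, carrying full precision between legs.
Leg 1: from (22.999°, 142.930°), δ = 2251.5/6378.137 = 0.353003 rad, θ = 48.1° → φ = 35.391°, λ = 161.330°.
Leg 2: from (35.391°, 161.330°), δ = 1419.4/6378.137 = 0.222541 rad, θ = 321° → φ = 44.805°, λ = 150.040°.
Leg 3: from (44.805°, 150.040°), δ = 212.5/6378.137 = 0.033317 rad, θ = 117.2° → φ = 43.908°, λ = 152.397°.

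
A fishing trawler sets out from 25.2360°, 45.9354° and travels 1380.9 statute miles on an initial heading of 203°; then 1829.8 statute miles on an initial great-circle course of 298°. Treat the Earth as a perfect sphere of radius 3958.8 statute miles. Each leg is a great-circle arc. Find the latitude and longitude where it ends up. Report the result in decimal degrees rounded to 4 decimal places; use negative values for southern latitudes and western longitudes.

Apply the spherical direct solution leg by leg, carrying full precision between legs.
Leg 1: from (25.2360°, 45.9354°), δ = 1380.9/3958.8 = 0.348818 rad, θ = 203° → φ = 6.6661°, λ = 38.2082°.
Leg 2: from (6.6661°, 38.2082°), δ = 1829.8/3958.8 = 0.462211 rad, θ = 298° → φ = 18.1700°, λ = 13.7270°.

latitude 18.1700°, longitude 13.7270°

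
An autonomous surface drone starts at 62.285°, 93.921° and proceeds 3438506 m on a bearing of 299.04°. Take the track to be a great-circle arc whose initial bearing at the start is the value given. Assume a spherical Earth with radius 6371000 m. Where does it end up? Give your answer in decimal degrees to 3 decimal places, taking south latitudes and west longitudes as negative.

latitude 61.098°, longitude 25.549°

Angular distance δ = d/R = 3438506 / 6371000 = 0.539712 rad.
Start latitude φ₁ = 1.087078 rad; initial bearing θ = 5.219233 rad.
Applying the spherical law of cosines for sides, sin φ₂ = sin φ₁ cos δ + cos φ₁ sin δ cos θ = 0.875450, so φ₂ = 61.098°.
For the longitude increment, Δλ = atan2( sin θ sin δ cos φ₁, cos δ − sin φ₁ sin φ₂ ) = atan2(-0.208950, 0.082845) = -68.372°.
Hence λ₂ = 93.921° + -68.372° = 25.549°.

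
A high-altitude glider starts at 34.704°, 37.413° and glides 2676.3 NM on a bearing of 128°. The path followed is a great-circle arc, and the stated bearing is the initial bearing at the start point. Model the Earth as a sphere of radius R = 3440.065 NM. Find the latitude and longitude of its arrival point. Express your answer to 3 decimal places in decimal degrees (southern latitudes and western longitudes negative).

δ = 2676.3/3440.065 = 0.777979 rad (44.5749°).
Converting: φ₁ = 0.605699 rad, θ = 2.234021 rad.
Applying the spherical law of cosines for sides, sin φ₂ = sin φ₁ cos δ + cos φ₁ sin δ cos θ = 0.050329, so φ₂ = 2.885°.
Then Δλ = atan2(0.454672, 0.683679) = 0.586874 rad, from sin θ sin δ cos φ₁ over cos δ − sin φ₁ sin φ₂.
λ₂ = 37.413° + 33.625° = 71.038°.

latitude 2.885°, longitude 71.038°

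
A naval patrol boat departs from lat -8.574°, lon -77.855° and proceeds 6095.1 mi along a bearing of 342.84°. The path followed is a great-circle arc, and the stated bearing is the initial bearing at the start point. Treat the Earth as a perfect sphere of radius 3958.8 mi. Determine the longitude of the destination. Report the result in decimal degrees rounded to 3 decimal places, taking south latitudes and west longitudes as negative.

δ = 6095.1/3958.8 = 1.539633 rad (88.2145°).
Converting: φ₁ = -0.149645 rad, θ = 5.983687 rad.
sin φ₂ = sin φ₁ cos δ + cos φ₁ sin δ cos θ = (-0.149087)(0.031158) + (0.988824)(0.999514)(0.955485) = 0.939702
φ₂ = asin(0.939702) = 1.221759 rad = 70.002°.
Δλ = atan2( sin θ sin δ cos φ₁ , cos δ − sin φ₁ sin φ₂ ) = atan2(-0.291602, 0.171255) = -1.039775 rad = -59.575°.
Hence λ₂ = -77.855° + -59.575° = -137.430°.

longitude -137.430°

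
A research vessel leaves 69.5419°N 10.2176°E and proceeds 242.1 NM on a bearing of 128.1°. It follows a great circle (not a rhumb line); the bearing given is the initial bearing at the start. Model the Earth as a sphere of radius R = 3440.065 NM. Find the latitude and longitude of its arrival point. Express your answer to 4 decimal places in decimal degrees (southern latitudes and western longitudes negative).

latitude 66.8448°, longitude 18.3074°

Angular distance δ = d/R = 242.1 / 3440.065 = 0.070377 rad.
With φ₁ = 69.5419° = 1.213735 rad and θ = 128.1° = 2.235767 rad:
sin φ₂ = sin φ₁ cos δ + cos φ₁ sin δ cos θ = (0.936928)(0.997525) + (0.349522)(0.070318)(-0.617036) = 0.919443
φ₂ = asin(0.919443) = 1.166662 rad = 66.8448°.
Δλ = atan2( sin θ sin δ cos φ₁ , cos δ − sin φ₁ sin φ₂ ) = atan2(0.019341, 0.136072) = 0.141193 rad = 8.0898°.
Hence λ₂ = 10.2176° + 8.0898° = 18.3074°.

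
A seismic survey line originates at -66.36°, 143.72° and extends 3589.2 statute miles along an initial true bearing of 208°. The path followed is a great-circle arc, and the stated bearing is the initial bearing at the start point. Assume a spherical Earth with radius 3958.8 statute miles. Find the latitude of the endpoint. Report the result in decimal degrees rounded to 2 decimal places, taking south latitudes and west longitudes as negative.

Central angle δ = d/R = 0.906638 rad.
Start latitude φ₁ = -1.158200 rad; initial bearing θ = 3.630285 rad.
sin φ₂ = sin φ₁ cos δ + cos φ₁ sin δ cos θ = (-0.916083)(0.616396) + (0.400989)(0.787436)(-0.882948) = -0.843463
φ₂ = asin(-0.843463) = -1.003698 rad = -57.51°.
Δλ = atan2( sin θ sin δ cos φ₁ , cos δ − sin φ₁ sin φ₂ ) = atan2(-0.148237, -0.156286) = -2.382621 rad = -136.51°.
Hence λ₂ = 143.72° + -136.51° = 7.21°.

latitude -57.51°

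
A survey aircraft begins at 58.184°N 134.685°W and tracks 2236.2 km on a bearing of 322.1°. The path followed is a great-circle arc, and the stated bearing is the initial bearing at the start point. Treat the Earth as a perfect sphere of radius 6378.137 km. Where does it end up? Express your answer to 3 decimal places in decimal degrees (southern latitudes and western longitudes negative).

The arc subtends δ = 2236.2/6378.137 = 0.350604 rad at the centre.
Converting: φ₁ = 1.015502 rad, θ = 5.621706 rad.
Applying the spherical law of cosines for sides, sin φ₂ = sin φ₁ cos δ + cos φ₁ sin δ cos θ = 0.940933, so φ₂ = 70.209°.
Δλ = atan2( sin θ sin δ cos φ₁ , cos δ − sin φ₁ sin φ₂ ) = atan2(-0.111230, 0.139612) = -0.672731 rad = -38.545°.
λ₂ = λ₁ + Δλ = -173.230°.

latitude 70.209°, longitude -173.230°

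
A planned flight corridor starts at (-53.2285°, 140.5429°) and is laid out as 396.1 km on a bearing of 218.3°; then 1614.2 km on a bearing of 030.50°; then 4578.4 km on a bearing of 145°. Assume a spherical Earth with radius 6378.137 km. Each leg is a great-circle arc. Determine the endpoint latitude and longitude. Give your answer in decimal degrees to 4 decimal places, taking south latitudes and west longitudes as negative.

Apply the spherical direct solution leg by leg, carrying full precision between legs.
Leg 1: from (-53.2285°, 140.5429°), δ = 396.1/6378.137 = 0.062103 rad, θ = 218.3° → φ = -55.9594°, λ = 136.6027°.
Leg 2: from (-55.9594°, 136.6027°), δ = 1614.2/6378.137 = 0.253083 rad, θ = 30.5° → φ = -42.9591°, λ = 146.6027°.
Leg 3: from (-42.9591°, 146.6027°), δ = 4578.4/6378.137 = 0.717827 rad, θ = 145° → φ = -65.1793°, λ = -149.4053°.

latitude -65.1793°, longitude -149.4053°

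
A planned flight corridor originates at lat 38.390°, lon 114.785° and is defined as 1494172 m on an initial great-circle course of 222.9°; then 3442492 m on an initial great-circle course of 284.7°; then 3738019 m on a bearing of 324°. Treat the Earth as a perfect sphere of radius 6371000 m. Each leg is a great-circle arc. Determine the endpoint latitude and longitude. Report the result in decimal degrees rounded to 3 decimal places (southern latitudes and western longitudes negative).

latitude 54.578°, longitude 34.709°

Apply the spherical direct solution leg by leg, carrying full precision between legs.
Leg 1: from (38.390°, 114.785°), δ = 1494172/6371000 = 0.234527 rad, θ = 222.9° → φ = 28.072°, λ = 104.457°.
Leg 2: from (28.072°, 104.457°), δ = 3442492/6371000 = 0.540338 rad, θ = 284.7° → φ = 31.247°, λ = 68.865°.
Leg 3: from (31.247°, 68.865°), δ = 3738019/6371000 = 0.586724 rad, θ = 324° → φ = 54.578°, λ = 34.709°.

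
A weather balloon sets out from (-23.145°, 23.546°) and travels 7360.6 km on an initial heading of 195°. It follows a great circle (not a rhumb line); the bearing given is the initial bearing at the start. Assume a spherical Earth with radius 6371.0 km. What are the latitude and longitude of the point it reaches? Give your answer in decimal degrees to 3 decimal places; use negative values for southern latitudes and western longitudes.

δ = 7360.6/6371 = 1.155329 rad (66.1955°).
With φ₁ = -23.145° = -0.403956 rad and θ = 195° = 3.403392 rad:
Destination latitude: φ₂ = arcsin( sin φ₁ cos δ + cos φ₁ sin δ cos θ ) = arcsin(-0.971268) = -76.232°.
Δλ = atan2( sin θ sin δ cos φ₁ , cos δ − sin φ₁ sin φ₂ ) = atan2(-0.217741, 0.021852) = -1.470774 rad = -84.269°.
λ₂ = λ₁ + Δλ = -60.723°.

latitude -76.232°, longitude -60.723°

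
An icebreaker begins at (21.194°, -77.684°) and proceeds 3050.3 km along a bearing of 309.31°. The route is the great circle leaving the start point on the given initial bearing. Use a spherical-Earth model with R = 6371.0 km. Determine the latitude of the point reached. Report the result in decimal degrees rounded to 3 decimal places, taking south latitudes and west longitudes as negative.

δ = 3050.3/6371 = 0.478779 rad (27.4320°).
Start latitude φ₁ = 0.369905 rad; initial bearing θ = 5.398478 rad.
Destination latitude: φ₂ = arcsin( sin φ₁ cos δ + cos φ₁ sin δ cos θ ) = arcsin(0.592993) = 36.370°.
Then Δλ = atan2(-0.332344, 0.673175) = -0.458592 rad, from sin θ sin δ cos φ₁ over cos δ − sin φ₁ sin φ₂.
Hence λ₂ = -77.684° + -26.275° = -103.959°.

latitude 36.370°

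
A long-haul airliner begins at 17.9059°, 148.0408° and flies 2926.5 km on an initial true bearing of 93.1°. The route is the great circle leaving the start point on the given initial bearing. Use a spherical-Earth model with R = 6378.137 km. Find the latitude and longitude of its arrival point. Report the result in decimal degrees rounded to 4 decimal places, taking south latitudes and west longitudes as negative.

latitude 14.6470°, longitude 175.2415°

δ = 2926.5/6378.137 = 0.458833 rad (26.2892°).
With φ₁ = 17.9059° = 0.312517 rad and θ = 93.1° = 1.624902 rad:
Destination latitude: φ₂ = arcsin( sin φ₁ cos δ + cos φ₁ sin δ cos θ ) = arcsin(0.252863) = 14.6470°.
Δλ = atan2( sin θ sin δ cos φ₁ , cos δ − sin φ₁ sin φ₂ ) = atan2(0.420832, 0.818826) = 0.474742 rad = 27.2007°.
λ₂ = λ₁ + Δλ = 175.2415°.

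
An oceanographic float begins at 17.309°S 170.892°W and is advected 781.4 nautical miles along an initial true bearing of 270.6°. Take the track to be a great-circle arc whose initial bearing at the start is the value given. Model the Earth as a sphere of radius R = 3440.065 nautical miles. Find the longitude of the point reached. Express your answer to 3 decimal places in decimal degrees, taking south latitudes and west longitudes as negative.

longitude 175.509°

δ = 781.4/3440.065 = 0.227147 rad (13.0146°).
Converting: φ₁ = -0.302099 rad, θ = 4.722861 rad.
sin φ₂ = sin φ₁ cos δ + cos φ₁ sin δ cos θ = (-0.297525)(0.974313) + (0.954714)(0.225199)(0.010472) = -0.287631
φ₂ = asin(-0.287631) = -0.291752 rad = -16.716°.
For the longitude increment, Δλ = atan2( sin θ sin δ cos φ₁, cos δ − sin φ₁ sin φ₂ ) = atan2(-0.214988, 0.888736) = -13.599°.
λ₂ = -170.892° + -13.599° = -184.491°, normalized to (−180°, 180°] → 175.509°.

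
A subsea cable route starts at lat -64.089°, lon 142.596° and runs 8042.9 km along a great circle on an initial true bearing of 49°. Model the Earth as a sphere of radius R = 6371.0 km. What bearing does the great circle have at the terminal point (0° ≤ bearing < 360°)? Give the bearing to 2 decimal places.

δ = 8042.9/6371 = 1.262423 rad (72.3315°).
Start latitude φ₁ = -1.118564 rad; initial bearing θ = 0.855211 rad.
sin φ₂ = sin φ₁ cos δ + cos φ₁ sin δ cos θ = (-0.899474)(0.303509) + (0.436974)(0.952829)(0.656059) = 0.000160
φ₂ = asin(0.000160) = 0.000160 rad = 0.009°.
For the longitude increment, Δλ = atan2( sin θ sin δ cos φ₁, cos δ − sin φ₁ sin φ₂ ) = atan2(0.314232, 0.303652) = 45.981°.
λ₂ = 142.596° + 45.981° = 188.577°, normalized to (−180°, 180°] → -171.423°.
The forward bearing on arrival equals the back-azimuth from the destination plus 180°.
Back-azimuth from P₂ (0.01°, -171.42°) to P₁ (-64.09°, 142.60°), with Δλ' = λ₁ − λ₂ = 314.02°: atan2( sin Δλ' cos φ₁ , cos φ₂ sin φ₁ − sin φ₂ cos φ₁ cos Δλ' ) = 199.26°.
Final bearing = (199.26° + 180°) mod 360° = 19.26°.

final bearing 19.26°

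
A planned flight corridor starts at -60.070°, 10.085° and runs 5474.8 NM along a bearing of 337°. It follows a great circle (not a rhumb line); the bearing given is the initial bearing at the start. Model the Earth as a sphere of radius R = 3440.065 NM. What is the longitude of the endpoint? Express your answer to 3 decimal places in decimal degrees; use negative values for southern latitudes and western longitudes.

Central angle δ = d/R = 1.591482 rad.
Converting: φ₁ = -1.048419 rad, θ = 5.881760 rad.
sin φ₂ = sin φ₁ cos δ + cos φ₁ sin δ cos θ = (-0.866636)(-0.020684) + (0.498942)(0.999786)(0.920505) = 0.477105
φ₂ = asin(0.477105) = 0.497358 rad = 28.497°.
Δλ = atan2( sin θ sin δ cos φ₁ , cos δ − sin φ₁ sin φ₂ ) = atan2(-0.194910, 0.392793) = -0.460617 rad = -26.391°.
λ₂ = 10.085° + -26.391° = -16.306°.

longitude -16.306°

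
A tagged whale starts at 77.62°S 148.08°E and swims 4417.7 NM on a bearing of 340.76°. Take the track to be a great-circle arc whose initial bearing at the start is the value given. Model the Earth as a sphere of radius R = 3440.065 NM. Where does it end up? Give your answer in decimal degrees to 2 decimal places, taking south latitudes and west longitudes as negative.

latitude -4.70°, longitude 129.59°

Central angle δ = d/R = 1.284191 rad.
With φ₁ = -77.62° = -1.354725 rad and θ = 340.76° = 5.947384 rad:
Applying the spherical law of cosines for sides, sin φ₂ = sin φ₁ cos δ + cos φ₁ sin δ cos θ = -0.081961, so φ₂ = -4.70°.
Then Δλ = atan2(-0.067767, 0.202642) = -0.322724 rad, from sin θ sin δ cos φ₁ over cos δ − sin φ₁ sin φ₂.
λ₂ = 148.08° + -18.49° = 129.59°.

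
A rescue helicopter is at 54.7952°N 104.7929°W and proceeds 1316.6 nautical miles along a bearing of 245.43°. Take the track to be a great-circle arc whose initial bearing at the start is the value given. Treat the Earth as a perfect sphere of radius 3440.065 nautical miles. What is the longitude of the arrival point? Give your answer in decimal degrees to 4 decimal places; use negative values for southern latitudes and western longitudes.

longitude -131.9643°

Angular distance δ = d/R = 1316.6 / 3440.065 = 0.382725 rad.
Converting: φ₁ = 0.956357 rad, θ = 4.283562 rad.
sin φ₂ = sin φ₁ cos δ + cos φ₁ sin δ cos θ = (0.817097)(0.927650) + (0.576501)(0.373450)(-0.415805) = 0.668460
φ₂ = asin(0.668460) = 0.732136 rad = 41.9483°.
For the longitude increment, Δλ = atan2( sin θ sin δ cos φ₁, cos δ − sin φ₁ sin φ₂ ) = atan2(-0.195800, 0.381454) = -27.1714°.
Hence λ₂ = -104.7929° + -27.1714° = -131.9643°.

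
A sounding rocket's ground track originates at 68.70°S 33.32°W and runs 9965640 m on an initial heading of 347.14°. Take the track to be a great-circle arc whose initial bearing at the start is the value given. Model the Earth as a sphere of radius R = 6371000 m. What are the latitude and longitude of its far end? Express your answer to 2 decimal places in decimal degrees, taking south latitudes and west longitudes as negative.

latitude 20.37°, longitude -47.05°

The arc subtends δ = 9965640/6371000 = 1.564219 rad at the centre.
Converting: φ₁ = -1.199041 rad, θ = 6.058736 rad.
Destination latitude: φ₂ = arcsin( sin φ₁ cos δ + cos φ₁ sin δ cos θ ) = arcsin(0.348004) = 20.37°.
Δλ = atan2( sin θ sin δ cos φ₁ , cos δ − sin φ₁ sin φ₂ ) = atan2(-0.080847, 0.330810) = -0.239693 rad = -13.73°.
λ₂ = -33.32° + -13.73° = -47.05°.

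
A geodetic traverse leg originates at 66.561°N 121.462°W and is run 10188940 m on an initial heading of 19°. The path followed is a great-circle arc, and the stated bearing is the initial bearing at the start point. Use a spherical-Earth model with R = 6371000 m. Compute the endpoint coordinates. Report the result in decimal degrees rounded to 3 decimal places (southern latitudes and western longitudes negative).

Central angle δ = d/R = 1.599269 rad.
With φ₁ = 66.561° = 1.161709 rad and θ = 19° = 0.331613 rad:
Applying the spherical law of cosines for sides, sin φ₂ = sin φ₁ cos δ + cos φ₁ sin δ cos θ = 0.349830, so φ₂ = 20.477°.
Δλ = atan2( sin θ sin δ cos φ₁ , cos δ − sin φ₁ sin φ₂ ) = atan2(0.129450, -0.349431) = 2.786810 rad = 159.672°.
Hence λ₂ = -121.462° + 159.672° = 38.210°.

latitude 20.477°, longitude 38.210°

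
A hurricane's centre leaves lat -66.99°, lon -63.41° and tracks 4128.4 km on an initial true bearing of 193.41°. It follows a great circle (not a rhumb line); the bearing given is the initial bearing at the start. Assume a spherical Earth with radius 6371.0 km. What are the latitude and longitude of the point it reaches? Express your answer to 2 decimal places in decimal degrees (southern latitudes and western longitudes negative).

latitude -74.44°, longitude 148.05°

Central angle δ = d/R = 0.647999 rad.
Start latitude φ₁ = -1.169196 rad; initial bearing θ = 3.375641 rad.
Destination latitude: φ₂ = arcsin( sin φ₁ cos δ + cos φ₁ sin δ cos θ ) = arcsin(-0.963364) = -74.44°.
Then Δλ = atan2(-0.054718, -0.089423) = -2.592462 rad, from sin θ sin δ cos φ₁ over cos δ − sin φ₁ sin φ₂.
λ₂ = -63.41° + -148.54° = -211.95°, normalized to (−180°, 180°] → 148.05°.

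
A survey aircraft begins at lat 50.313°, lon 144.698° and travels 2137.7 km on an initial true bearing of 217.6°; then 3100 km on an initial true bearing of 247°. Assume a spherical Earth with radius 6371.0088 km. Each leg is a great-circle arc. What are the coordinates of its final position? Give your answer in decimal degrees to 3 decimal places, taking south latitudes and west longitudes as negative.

latitude 20.100°, longitude 103.383°

Apply the spherical direct solution leg by leg, carrying full precision between legs.
Leg 1: from (50.313°, 144.698°), δ = 2137.7/6371.0088 = 0.335536 rad, θ = 217.6° → φ = 34.058°, λ = 130.664°.
Leg 2: from (34.058°, 130.664°), δ = 3100/6371.0088 = 0.486579 rad, θ = 247° → φ = 20.100°, λ = 103.383°.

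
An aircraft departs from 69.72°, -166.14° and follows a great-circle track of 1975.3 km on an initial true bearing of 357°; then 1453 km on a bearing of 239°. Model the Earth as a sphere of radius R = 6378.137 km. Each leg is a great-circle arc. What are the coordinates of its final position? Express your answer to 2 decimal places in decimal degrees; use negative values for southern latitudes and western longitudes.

latitude 75.37°, longitude 124.18°

Apply the spherical direct solution leg by leg, carrying full precision between legs.
Leg 1: from (69.72°, -166.14°), δ = 1975.3/6378.137 = 0.309699 rad, θ = 357° → φ = 87.28°, λ = 174.19°.
Leg 2: from (87.28°, 174.19°), δ = 1453/6378.137 = 0.227809 rad, θ = 239° → φ = 75.37°, λ = 124.18°.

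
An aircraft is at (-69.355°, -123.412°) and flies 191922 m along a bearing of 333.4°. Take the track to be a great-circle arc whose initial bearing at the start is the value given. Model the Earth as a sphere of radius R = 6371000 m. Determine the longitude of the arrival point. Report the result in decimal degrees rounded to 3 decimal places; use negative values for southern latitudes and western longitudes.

The arc subtends δ = 191922/6371000 = 0.030124 rad at the centre.
Converting: φ₁ = -1.210473 rad, θ = 5.818928 rad.
sin φ₂ = sin φ₁ cos δ + cos φ₁ sin δ cos θ = (-0.935783)(0.999546) + (0.352577)(0.030120)(0.894154) = -0.925863
φ₂ = asin(-0.925863) = -1.183313 rad = -67.799°.
Then Δλ = atan2(-0.004755, 0.133140) = -0.035699 rad, from sin θ sin δ cos φ₁ over cos δ − sin φ₁ sin φ₂.
λ₂ = -123.412° + -2.045° = -125.457°.

longitude -125.457°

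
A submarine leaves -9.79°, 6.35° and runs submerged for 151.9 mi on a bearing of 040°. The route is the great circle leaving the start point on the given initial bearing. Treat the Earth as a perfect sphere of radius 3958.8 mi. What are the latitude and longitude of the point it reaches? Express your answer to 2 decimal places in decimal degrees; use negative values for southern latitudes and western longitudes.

Central angle δ = d/R = 0.038370 rad.
Converting: φ₁ = -0.170868 rad, θ = 0.698132 rad.
Applying the spherical law of cosines for sides, sin φ₂ = sin φ₁ cos δ + cos φ₁ sin δ cos θ = -0.140954, so φ₂ = -8.10°.
For the longitude increment, Δλ = atan2( sin θ sin δ cos φ₁, cos δ − sin φ₁ sin φ₂ ) = atan2(0.024299, 0.975296) = 1.43°.
λ₂ = λ₁ + Δλ = 7.78°.

latitude -8.10°, longitude 7.78°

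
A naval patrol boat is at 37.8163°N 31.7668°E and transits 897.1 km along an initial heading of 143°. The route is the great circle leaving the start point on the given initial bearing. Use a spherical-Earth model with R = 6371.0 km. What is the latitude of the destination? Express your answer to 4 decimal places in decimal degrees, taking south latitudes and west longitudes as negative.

Central angle δ = d/R = 0.140810 rad.
With φ₁ = 37.8163° = 0.660019 rad and θ = 143° = 2.495821 rad:
sin φ₂ = sin φ₁ cos δ + cos φ₁ sin δ cos θ = (0.613132)(0.990103) + (0.789981)(0.140345)(-0.798636) = 0.518519
φ₂ = asin(0.518519) = 0.545118 rad = 31.2329°.
Then Δλ = atan2(0.066723, 0.672182) = 0.098939 rad, from sin θ sin δ cos φ₁ over cos δ − sin φ₁ sin φ₂.
λ₂ = λ₁ + Δλ = 37.4356°.

latitude 31.2329°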